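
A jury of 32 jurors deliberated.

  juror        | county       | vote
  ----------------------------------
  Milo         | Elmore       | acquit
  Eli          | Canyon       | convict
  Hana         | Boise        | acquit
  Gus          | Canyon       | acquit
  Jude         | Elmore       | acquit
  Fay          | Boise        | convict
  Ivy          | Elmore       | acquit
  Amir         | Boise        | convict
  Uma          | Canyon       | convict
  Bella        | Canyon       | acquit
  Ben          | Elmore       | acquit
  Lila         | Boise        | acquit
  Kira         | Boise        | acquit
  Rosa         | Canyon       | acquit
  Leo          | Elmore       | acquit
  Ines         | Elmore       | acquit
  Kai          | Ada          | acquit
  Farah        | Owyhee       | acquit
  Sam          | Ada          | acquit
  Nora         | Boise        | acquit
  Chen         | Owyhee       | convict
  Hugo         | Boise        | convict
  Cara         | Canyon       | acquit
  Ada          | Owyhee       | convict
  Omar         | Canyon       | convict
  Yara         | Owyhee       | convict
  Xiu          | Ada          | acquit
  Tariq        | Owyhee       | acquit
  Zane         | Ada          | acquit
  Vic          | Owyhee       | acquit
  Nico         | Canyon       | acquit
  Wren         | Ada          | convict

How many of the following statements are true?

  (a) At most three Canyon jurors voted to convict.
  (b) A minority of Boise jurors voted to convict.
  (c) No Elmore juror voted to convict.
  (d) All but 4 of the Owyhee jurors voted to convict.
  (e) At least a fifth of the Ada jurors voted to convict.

(a) Canyon: |A| = 8, |A ∩ B| = 3; needs |A ∩ B| ≤ 3 — true.
(b) Boise: |A| = 7, |A ∩ B| = 3; needs |A ∩ B| < |A ∖ B| — true.
(c) Elmore: |A| = 6, |A ∩ B| = 0; needs A ∩ B = ∅ (|A ∩ B| = 0) — true.
(d) Owyhee: |A| = 6, |A ∩ B| = 3; needs |A ∖ B| = 4 — false.
(e) Ada: |A| = 5, |A ∩ B| = 1; needs |A ∩ B| / |A| ≥ 1/5 — true.

4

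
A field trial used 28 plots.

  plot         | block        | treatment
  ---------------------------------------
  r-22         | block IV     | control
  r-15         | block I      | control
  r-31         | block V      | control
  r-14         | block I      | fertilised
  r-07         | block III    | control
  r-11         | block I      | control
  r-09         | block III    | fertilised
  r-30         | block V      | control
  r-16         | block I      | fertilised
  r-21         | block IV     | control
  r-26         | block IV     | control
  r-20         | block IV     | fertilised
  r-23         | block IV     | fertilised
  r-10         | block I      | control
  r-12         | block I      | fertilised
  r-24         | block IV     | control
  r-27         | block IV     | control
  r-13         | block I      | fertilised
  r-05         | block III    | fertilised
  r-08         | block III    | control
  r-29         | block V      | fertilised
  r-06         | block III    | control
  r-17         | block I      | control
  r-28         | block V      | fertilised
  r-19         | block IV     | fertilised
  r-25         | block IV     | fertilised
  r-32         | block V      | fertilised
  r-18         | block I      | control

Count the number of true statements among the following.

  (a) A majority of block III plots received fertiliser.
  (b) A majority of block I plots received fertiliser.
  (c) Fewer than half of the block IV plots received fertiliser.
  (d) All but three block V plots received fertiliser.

(a) block III: |A| = 5, |A ∩ B| = 2; needs |A ∩ B| > |A ∖ B| — false.
(b) block I: |A| = 9, |A ∩ B| = 4; needs |A ∩ B| > |A ∖ B| — false.
(c) block IV: |A| = 9, |A ∩ B| = 4; needs |A ∩ B| < |A ∖ B| — true.
(d) block V: |A| = 5, |A ∩ B| = 3; needs |A ∖ B| = 3 — false.

1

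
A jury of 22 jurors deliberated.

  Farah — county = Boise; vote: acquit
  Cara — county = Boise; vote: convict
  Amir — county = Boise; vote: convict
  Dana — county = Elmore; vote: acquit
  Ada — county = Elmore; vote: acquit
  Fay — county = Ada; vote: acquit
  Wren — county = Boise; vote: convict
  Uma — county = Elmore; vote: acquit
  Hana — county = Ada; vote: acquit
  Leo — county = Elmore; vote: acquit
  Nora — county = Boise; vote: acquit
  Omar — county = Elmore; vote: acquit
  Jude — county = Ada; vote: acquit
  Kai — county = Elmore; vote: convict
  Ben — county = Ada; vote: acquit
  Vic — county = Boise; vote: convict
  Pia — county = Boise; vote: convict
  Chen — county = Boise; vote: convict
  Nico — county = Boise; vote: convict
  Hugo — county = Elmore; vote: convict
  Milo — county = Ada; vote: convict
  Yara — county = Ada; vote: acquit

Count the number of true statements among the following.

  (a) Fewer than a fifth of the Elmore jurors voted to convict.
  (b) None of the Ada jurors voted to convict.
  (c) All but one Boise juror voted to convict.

0

(a) Elmore: |A| = 7, |A ∩ B| = 2; needs |A ∩ B| / |A| < 1/5 — false.
(b) Ada: |A| = 6, |A ∩ B| = 1; needs A ∩ B = ∅ (|A ∩ B| = 0) — false.
(c) Boise: |A| = 9, |A ∩ B| = 7; needs |A ∖ B| = 1 — false.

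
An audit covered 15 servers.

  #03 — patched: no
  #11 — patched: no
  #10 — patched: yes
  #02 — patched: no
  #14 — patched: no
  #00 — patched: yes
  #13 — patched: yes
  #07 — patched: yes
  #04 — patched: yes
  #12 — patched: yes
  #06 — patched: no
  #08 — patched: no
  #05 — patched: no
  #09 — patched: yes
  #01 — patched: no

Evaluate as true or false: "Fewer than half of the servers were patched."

True

The determiner here denotes the relation: |A ∩ B| < |A ∖ B|.
|A| = 15, |A ∩ B| = 7, |A ∖ B| = 8.
7 < 8, so the statement is true.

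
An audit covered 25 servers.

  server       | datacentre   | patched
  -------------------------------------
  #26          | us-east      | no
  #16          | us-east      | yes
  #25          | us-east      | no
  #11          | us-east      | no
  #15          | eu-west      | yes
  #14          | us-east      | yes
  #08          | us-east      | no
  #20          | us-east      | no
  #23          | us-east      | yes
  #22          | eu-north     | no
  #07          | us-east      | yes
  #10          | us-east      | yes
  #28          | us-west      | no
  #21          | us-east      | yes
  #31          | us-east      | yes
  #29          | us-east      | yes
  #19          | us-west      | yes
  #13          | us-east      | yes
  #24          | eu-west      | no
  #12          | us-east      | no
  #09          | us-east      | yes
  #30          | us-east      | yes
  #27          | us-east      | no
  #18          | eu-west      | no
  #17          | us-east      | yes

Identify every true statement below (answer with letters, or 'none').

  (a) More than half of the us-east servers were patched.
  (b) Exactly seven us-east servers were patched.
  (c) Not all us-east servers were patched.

(a), (c)

|A| = 19, |A ∩ B| = 12, |A ∖ B| = 7.
(a) |A ∩ B| > |A ∖ B|: holds.
(b) |A ∩ B| = 7: fails.
(c) A ⊄ B (|A ∖ B| ≥ 1): holds.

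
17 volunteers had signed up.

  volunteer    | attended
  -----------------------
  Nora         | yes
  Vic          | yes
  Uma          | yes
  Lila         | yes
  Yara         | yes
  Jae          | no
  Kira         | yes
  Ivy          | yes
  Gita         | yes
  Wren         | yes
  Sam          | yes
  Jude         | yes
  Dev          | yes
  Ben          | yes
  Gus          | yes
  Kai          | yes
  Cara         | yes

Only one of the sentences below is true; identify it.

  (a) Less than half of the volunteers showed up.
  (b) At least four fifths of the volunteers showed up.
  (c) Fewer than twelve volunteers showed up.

(b)

|A| = 17, |A ∩ B| = 16, |A ∖ B| = 1.
(a) requires |A ∩ B| < |A ∖ B|: false.
(b) requires |A ∩ B| / |A| ≥ 4/5: true.
(c) requires |A ∩ B| < 12: false.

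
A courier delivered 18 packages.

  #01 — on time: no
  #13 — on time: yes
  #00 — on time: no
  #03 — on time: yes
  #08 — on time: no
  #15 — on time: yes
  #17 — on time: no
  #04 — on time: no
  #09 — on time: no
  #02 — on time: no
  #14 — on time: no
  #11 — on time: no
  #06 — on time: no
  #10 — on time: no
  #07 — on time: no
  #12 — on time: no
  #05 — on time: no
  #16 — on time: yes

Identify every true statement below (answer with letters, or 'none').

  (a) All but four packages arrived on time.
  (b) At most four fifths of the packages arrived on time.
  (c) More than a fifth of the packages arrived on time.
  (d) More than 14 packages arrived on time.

(b), (c)

|A| = 18, |A ∩ B| = 4, |A ∖ B| = 14.
(a) |A ∖ B| = 4: fails.
(b) |A ∩ B| / |A| ≤ 4/5: holds.
(c) |A ∩ B| / |A| > 1/5: holds.
(d) |A ∩ B| > 14: fails.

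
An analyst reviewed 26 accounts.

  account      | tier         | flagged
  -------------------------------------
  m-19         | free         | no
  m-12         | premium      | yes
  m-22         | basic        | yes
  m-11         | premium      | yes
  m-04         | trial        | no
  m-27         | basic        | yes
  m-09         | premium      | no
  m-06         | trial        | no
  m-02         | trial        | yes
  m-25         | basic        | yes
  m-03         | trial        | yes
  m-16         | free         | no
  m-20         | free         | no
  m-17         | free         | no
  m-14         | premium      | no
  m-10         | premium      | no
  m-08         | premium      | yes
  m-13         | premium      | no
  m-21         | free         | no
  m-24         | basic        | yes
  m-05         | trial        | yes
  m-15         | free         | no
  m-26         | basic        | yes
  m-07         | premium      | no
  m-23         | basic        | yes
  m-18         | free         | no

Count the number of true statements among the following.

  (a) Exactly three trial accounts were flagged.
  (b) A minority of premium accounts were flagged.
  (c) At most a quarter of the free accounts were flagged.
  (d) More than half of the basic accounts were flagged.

4

(a) trial: |A| = 5, |A ∩ B| = 3; needs |A ∩ B| = 3 — true.
(b) premium: |A| = 8, |A ∩ B| = 3; needs |A ∩ B| < |A ∖ B| — true.
(c) free: |A| = 7, |A ∩ B| = 0; needs |A ∩ B| / |A| ≤ 1/4 — true.
(d) basic: |A| = 6, |A ∩ B| = 6; needs |A ∩ B| > |A ∖ B| — true.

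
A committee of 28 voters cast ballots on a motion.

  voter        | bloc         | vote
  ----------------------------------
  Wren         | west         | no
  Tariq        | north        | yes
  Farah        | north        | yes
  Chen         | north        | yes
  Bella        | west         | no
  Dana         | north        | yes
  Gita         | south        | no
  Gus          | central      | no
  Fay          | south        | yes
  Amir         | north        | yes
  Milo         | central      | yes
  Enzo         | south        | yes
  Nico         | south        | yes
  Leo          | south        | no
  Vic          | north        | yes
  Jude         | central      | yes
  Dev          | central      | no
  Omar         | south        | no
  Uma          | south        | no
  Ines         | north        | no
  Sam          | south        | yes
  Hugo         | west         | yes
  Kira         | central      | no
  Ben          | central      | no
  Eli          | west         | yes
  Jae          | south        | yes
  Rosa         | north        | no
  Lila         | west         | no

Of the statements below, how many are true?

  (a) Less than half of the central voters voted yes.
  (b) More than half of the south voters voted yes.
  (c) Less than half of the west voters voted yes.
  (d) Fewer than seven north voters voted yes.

4

(a) central: |A| = 6, |A ∩ B| = 2; needs |A ∩ B| < |A ∖ B| — true.
(b) south: |A| = 9, |A ∩ B| = 5; needs |A ∩ B| > |A ∖ B| — true.
(c) west: |A| = 5, |A ∩ B| = 2; needs |A ∩ B| < |A ∖ B| — true.
(d) north: |A| = 8, |A ∩ B| = 6; needs |A ∩ B| < 7 — true.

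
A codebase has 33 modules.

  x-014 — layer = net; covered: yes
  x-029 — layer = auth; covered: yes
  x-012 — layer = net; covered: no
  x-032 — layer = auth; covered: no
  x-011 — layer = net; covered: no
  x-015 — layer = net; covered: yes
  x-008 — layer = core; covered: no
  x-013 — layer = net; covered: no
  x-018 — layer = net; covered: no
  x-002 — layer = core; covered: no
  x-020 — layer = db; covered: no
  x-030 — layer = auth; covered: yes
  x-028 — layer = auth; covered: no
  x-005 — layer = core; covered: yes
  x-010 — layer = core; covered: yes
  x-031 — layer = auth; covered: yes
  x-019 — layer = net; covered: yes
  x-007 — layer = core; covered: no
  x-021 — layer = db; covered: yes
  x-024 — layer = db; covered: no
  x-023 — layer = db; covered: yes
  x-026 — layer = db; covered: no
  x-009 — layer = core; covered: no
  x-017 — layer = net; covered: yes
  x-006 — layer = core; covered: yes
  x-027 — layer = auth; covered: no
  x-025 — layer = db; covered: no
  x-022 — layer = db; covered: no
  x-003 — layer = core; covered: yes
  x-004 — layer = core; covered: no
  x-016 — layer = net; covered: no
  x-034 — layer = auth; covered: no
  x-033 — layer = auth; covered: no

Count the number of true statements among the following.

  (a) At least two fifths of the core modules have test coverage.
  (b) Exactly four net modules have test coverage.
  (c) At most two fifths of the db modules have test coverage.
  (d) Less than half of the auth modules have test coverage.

4

(a) core: |A| = 9, |A ∩ B| = 4; needs |A ∩ B| / |A| ≥ 2/5 — true.
(b) net: |A| = 9, |A ∩ B| = 4; needs |A ∩ B| = 4 — true.
(c) db: |A| = 7, |A ∩ B| = 2; needs |A ∩ B| / |A| ≤ 2/5 — true.
(d) auth: |A| = 8, |A ∩ B| = 3; needs |A ∩ B| < |A ∖ B| — true.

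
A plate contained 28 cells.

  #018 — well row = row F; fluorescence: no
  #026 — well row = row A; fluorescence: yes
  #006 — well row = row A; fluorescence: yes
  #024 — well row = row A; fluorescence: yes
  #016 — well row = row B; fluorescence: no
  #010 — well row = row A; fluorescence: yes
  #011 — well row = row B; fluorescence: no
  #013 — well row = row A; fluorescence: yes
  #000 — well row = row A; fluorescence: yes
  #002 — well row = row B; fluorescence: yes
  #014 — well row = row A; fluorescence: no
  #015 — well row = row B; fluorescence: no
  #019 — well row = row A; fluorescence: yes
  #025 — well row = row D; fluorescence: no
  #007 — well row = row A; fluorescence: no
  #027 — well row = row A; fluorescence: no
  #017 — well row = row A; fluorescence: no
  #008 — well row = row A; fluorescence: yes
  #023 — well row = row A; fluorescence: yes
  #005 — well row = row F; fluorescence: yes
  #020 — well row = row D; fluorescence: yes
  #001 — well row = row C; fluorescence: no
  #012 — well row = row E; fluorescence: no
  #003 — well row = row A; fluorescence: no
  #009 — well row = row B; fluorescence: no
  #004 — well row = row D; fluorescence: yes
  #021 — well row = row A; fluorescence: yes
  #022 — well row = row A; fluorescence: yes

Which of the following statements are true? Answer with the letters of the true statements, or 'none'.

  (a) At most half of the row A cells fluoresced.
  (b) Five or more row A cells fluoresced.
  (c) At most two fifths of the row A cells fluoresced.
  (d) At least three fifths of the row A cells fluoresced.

(b), (d)

|A| = 16, |A ∩ B| = 11, |A ∖ B| = 5.
(a) |A ∩ B| ≤ |A ∖ B|: fails.
(b) |A ∩ B| ≥ 5: holds.
(c) |A ∩ B| / |A| ≤ 2/5: fails.
(d) |A ∩ B| / |A| ≥ 3/5: holds.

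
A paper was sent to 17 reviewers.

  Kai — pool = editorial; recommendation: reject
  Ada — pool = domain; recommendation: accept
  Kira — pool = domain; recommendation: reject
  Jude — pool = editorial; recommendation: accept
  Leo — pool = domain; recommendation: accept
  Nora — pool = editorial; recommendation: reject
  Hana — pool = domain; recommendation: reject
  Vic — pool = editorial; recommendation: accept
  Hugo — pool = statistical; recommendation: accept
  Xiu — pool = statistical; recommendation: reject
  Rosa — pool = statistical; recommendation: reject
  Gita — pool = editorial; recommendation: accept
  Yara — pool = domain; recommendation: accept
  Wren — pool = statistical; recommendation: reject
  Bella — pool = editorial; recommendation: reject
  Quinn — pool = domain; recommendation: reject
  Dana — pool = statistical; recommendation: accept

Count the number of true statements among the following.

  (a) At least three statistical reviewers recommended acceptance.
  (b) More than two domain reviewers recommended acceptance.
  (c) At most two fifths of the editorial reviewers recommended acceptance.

(a) statistical: |A| = 5, |A ∩ B| = 2; needs |A ∩ B| ≥ 3 — false.
(b) domain: |A| = 6, |A ∩ B| = 3; needs |A ∩ B| > 2 — true.
(c) editorial: |A| = 6, |A ∩ B| = 3; needs |A ∩ B| / |A| ≤ 2/5 — false.

1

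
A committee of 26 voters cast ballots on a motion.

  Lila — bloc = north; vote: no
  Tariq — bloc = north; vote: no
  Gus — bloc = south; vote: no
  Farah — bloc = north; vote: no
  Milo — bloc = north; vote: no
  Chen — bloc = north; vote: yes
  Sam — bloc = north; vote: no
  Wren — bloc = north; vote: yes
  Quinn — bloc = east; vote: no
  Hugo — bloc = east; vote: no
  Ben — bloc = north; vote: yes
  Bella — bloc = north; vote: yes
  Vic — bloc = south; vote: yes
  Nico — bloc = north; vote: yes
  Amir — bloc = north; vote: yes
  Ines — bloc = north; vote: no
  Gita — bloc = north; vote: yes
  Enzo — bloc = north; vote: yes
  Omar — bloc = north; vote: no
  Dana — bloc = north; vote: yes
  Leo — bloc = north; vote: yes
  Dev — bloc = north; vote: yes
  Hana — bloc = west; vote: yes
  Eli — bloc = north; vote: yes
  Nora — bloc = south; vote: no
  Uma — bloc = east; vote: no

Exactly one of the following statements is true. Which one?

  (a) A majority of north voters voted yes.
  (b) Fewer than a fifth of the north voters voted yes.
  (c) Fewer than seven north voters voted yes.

(a)

|A| = 19, |A ∩ B| = 12, |A ∖ B| = 7.
(a) requires |A ∩ B| > |A ∖ B|: true.
(b) requires |A ∩ B| / |A| < 1/5: false.
(c) requires |A ∩ B| < 7: false.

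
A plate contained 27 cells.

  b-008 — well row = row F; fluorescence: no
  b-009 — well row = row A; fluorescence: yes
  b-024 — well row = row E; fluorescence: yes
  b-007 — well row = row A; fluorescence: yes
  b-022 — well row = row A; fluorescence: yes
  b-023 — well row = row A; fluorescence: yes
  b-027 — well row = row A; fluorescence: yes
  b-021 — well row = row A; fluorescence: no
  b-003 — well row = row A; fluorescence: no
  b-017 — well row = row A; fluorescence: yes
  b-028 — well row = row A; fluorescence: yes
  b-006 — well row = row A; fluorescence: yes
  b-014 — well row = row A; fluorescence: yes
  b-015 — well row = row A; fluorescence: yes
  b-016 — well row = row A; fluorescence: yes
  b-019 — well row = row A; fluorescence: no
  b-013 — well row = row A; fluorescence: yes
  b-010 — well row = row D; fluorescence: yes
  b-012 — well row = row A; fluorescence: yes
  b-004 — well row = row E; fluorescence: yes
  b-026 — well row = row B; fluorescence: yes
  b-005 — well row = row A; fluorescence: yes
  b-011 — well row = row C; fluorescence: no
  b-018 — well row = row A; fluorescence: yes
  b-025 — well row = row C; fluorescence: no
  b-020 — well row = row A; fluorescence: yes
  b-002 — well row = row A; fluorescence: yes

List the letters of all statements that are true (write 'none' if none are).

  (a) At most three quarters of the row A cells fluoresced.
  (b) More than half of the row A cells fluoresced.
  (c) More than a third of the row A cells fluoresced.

(b), (c)

|A| = 20, |A ∩ B| = 17, |A ∖ B| = 3.
(a) |A ∩ B| / |A| ≤ 3/4: fails.
(b) |A ∩ B| > |A ∖ B|: holds.
(c) |A ∩ B| / |A| > 1/3: holds.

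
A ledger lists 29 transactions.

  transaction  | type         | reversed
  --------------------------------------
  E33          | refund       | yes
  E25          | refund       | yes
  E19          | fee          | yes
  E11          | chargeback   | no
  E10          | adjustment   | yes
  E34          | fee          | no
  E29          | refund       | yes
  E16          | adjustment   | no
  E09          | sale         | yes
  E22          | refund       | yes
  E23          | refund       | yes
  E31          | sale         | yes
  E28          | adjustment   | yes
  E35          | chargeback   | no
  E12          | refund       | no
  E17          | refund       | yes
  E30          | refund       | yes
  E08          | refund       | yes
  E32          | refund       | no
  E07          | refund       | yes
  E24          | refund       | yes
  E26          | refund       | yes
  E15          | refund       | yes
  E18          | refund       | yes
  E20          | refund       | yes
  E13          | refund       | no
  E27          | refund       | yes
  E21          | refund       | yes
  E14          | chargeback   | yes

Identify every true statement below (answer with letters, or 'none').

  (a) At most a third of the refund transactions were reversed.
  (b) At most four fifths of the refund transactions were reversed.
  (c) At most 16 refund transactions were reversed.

(c)

|A| = 19, |A ∩ B| = 16, |A ∖ B| = 3.
(a) |A ∩ B| / |A| ≤ 1/3: fails.
(b) |A ∩ B| / |A| ≤ 4/5: fails.
(c) |A ∩ B| ≤ 16: holds.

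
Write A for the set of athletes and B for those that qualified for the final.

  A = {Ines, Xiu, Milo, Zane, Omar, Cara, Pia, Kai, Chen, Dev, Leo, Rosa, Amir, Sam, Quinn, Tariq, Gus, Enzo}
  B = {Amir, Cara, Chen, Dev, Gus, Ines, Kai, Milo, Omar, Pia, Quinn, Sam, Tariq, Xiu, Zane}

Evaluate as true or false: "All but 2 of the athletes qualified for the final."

False

The determiner here denotes the relation: |A ∖ B| = 2.
|A| = 18, |A ∩ B| = 15, |A ∖ B| = 3.
|A ∖ B| = 3, so the statement is false.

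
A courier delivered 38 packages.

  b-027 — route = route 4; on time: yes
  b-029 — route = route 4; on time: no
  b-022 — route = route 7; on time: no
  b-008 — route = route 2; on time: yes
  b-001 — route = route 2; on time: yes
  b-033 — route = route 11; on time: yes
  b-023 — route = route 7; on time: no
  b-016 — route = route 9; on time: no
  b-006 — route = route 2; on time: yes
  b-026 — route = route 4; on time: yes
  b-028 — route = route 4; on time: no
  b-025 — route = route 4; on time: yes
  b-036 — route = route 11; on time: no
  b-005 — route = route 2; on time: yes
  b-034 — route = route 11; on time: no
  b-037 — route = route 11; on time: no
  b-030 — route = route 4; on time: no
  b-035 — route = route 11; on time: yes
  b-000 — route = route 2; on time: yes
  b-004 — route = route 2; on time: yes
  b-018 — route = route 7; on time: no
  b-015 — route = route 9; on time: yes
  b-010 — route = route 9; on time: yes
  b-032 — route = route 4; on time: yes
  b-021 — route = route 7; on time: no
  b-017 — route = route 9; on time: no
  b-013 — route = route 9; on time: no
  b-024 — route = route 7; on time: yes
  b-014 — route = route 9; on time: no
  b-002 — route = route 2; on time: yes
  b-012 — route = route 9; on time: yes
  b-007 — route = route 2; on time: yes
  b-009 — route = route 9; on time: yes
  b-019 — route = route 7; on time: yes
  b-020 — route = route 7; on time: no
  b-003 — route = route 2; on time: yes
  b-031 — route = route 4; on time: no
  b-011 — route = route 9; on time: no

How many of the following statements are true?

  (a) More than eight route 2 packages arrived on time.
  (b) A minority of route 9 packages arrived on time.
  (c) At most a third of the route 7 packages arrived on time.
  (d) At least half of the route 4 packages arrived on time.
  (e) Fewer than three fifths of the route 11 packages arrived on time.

5

(a) route 2: |A| = 9, |A ∩ B| = 9; needs |A ∩ B| > 8 — true.
(b) route 9: |A| = 9, |A ∩ B| = 4; needs |A ∩ B| < |A ∖ B| — true.
(c) route 7: |A| = 7, |A ∩ B| = 2; needs |A ∩ B| / |A| ≤ 1/3 — true.
(d) route 4: |A| = 8, |A ∩ B| = 4; needs |A ∩ B| ≥ |A ∖ B| — true.
(e) route 11: |A| = 5, |A ∩ B| = 2; needs |A ∩ B| / |A| < 3/5 — true.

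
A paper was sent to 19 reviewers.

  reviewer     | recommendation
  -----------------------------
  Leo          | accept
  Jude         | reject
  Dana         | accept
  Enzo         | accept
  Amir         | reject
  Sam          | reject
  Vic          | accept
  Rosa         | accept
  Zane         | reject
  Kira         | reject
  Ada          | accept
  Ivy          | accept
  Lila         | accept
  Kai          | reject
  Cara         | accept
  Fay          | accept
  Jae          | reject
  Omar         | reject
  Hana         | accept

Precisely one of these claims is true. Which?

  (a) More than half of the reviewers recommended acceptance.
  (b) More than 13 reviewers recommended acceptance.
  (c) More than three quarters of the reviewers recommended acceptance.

(a)

|A| = 19, |A ∩ B| = 11, |A ∖ B| = 8.
(a) requires |A ∩ B| > |A ∖ B|: true.
(b) requires |A ∩ B| > 13: false.
(c) requires |A ∩ B| / |A| > 3/4: false.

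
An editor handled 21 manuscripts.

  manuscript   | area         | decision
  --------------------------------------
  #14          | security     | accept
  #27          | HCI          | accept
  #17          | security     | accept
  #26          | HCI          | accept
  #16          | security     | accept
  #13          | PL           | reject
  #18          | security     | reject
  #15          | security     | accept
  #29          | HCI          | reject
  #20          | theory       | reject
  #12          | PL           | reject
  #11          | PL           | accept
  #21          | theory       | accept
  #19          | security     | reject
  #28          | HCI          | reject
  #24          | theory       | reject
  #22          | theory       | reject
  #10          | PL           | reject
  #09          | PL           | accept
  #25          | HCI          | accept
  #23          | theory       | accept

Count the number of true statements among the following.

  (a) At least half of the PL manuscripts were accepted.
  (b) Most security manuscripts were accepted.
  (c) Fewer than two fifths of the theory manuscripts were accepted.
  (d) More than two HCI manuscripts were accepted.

2

(a) PL: |A| = 5, |A ∩ B| = 2; needs |A ∩ B| ≥ |A ∖ B| — false.
(b) security: |A| = 6, |A ∩ B| = 4; needs |A ∩ B| > |A ∖ B| — true.
(c) theory: |A| = 5, |A ∩ B| = 2; needs |A ∩ B| / |A| < 2/5 — false.
(d) HCI: |A| = 5, |A ∩ B| = 3; needs |A ∩ B| > 2 — true.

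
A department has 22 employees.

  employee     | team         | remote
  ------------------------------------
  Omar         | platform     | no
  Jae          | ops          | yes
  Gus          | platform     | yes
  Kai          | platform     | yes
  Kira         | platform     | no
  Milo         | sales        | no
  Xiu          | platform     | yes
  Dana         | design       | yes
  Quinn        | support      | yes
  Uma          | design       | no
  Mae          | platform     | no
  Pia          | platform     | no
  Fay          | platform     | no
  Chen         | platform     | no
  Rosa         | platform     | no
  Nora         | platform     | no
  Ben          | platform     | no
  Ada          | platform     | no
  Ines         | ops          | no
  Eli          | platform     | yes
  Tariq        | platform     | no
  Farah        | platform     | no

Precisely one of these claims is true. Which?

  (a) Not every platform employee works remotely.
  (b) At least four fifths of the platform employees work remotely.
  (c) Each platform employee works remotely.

|A| = 16, |A ∩ B| = 4, |A ∖ B| = 12.
(a) requires A ⊄ B (|A ∖ B| ≥ 1): true.
(b) requires |A ∩ B| / |A| ≥ 4/5: false.
(c) requires A ⊆ B, i.e. every element of A is in B (|A ∖ B| = 0): false.

(a)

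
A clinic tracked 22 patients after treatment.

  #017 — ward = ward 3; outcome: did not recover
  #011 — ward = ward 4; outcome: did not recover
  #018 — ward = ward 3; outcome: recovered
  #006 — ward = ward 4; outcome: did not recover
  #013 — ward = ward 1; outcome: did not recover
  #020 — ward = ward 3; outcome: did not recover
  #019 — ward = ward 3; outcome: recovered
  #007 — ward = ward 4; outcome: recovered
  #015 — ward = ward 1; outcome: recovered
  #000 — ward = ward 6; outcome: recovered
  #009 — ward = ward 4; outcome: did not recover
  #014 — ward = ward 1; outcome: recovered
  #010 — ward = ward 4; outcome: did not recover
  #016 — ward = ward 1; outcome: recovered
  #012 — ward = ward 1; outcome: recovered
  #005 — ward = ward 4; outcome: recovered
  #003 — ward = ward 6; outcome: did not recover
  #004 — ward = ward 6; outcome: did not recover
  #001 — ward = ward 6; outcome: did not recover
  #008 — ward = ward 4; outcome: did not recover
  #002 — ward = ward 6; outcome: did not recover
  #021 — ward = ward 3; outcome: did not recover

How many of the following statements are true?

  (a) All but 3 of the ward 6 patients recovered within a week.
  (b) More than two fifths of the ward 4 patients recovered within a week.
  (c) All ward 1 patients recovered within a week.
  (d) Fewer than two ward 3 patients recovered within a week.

0

(a) ward 6: |A| = 5, |A ∩ B| = 1; needs |A ∖ B| = 3 — false.
(b) ward 4: |A| = 7, |A ∩ B| = 2; needs |A ∩ B| / |A| > 2/5 — false.
(c) ward 1: |A| = 5, |A ∩ B| = 4; needs A ⊆ B, i.e. every element of A is in B (|A ∖ B| = 0) — false.
(d) ward 3: |A| = 5, |A ∩ B| = 2; needs |A ∩ B| < 2 — false.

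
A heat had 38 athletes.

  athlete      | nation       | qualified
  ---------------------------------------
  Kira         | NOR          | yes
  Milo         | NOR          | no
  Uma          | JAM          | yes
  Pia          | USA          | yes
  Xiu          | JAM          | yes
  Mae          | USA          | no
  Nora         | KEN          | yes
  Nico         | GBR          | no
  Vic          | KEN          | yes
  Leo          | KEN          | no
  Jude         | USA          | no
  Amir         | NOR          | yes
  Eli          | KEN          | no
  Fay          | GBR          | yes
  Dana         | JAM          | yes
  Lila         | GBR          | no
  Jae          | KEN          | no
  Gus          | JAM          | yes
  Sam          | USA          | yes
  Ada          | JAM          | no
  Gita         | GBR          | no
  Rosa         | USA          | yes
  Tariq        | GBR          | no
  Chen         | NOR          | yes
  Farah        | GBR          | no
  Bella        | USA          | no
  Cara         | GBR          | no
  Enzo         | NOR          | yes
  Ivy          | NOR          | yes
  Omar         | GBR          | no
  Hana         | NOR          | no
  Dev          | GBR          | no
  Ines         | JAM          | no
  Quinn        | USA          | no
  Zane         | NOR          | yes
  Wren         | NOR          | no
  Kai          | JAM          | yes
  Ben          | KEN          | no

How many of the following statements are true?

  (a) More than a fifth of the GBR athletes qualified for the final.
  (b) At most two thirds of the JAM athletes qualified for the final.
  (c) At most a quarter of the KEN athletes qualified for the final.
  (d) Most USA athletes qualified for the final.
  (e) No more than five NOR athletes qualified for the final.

(a) GBR: |A| = 9, |A ∩ B| = 1; needs |A ∩ B| / |A| > 1/5 — false.
(b) JAM: |A| = 7, |A ∩ B| = 5; needs |A ∩ B| / |A| ≤ 2/3 — false.
(c) KEN: |A| = 6, |A ∩ B| = 2; needs |A ∩ B| / |A| ≤ 1/4 — false.
(d) USA: |A| = 7, |A ∩ B| = 3; needs |A ∩ B| > |A ∖ B| — false.
(e) NOR: |A| = 9, |A ∩ B| = 6; needs |A ∩ B| ≤ 5 — false.

0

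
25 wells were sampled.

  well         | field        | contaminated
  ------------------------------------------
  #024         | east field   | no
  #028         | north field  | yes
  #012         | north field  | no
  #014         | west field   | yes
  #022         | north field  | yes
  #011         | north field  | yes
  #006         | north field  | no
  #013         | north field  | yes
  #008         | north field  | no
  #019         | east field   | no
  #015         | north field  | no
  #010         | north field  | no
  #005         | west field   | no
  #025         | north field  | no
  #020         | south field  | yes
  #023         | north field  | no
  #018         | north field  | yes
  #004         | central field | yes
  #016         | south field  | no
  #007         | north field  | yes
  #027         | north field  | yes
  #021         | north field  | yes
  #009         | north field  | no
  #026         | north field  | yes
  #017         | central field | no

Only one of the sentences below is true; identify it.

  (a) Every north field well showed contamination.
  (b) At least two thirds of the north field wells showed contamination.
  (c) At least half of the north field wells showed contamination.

|A| = 17, |A ∩ B| = 9, |A ∖ B| = 8.
(a) requires A ⊆ B, i.e. every element of A is in B (|A ∖ B| = 0): false.
(b) requires |A ∩ B| / |A| ≥ 2/3: false.
(c) requires |A ∩ B| ≥ |A ∖ B|: true.

(c)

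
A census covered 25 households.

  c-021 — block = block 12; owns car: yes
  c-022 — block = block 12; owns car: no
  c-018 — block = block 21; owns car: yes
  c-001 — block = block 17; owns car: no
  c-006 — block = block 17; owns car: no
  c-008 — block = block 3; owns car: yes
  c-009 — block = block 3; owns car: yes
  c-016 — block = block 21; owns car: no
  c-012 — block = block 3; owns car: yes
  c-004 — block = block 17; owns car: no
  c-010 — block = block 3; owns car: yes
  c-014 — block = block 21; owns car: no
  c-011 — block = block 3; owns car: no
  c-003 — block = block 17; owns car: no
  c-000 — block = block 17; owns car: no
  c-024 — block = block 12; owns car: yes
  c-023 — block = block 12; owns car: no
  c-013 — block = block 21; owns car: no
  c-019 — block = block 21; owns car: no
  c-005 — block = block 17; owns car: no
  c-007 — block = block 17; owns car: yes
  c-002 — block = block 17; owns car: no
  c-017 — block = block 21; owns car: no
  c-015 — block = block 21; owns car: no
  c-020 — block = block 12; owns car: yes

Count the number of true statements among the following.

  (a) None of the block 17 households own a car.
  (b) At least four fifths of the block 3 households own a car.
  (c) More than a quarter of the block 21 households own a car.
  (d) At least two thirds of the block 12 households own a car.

(a) block 17: |A| = 8, |A ∩ B| = 1; needs A ∩ B = ∅ (|A ∩ B| = 0) — false.
(b) block 3: |A| = 5, |A ∩ B| = 4; needs |A ∩ B| / |A| ≥ 4/5 — true.
(c) block 21: |A| = 7, |A ∩ B| = 1; needs |A ∩ B| / |A| > 1/4 — false.
(d) block 12: |A| = 5, |A ∩ B| = 3; needs |A ∩ B| / |A| ≥ 2/3 — false.

1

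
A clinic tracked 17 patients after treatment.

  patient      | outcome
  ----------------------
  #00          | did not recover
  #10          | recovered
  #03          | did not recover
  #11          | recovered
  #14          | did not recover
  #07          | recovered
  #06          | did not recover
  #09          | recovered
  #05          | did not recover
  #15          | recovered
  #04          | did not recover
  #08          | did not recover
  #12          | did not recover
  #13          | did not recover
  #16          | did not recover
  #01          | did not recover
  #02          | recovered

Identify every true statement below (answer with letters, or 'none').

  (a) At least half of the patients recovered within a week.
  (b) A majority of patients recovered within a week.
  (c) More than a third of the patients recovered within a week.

|A| = 17, |A ∩ B| = 6, |A ∖ B| = 11.
(a) |A ∩ B| ≥ |A ∖ B|: fails.
(b) |A ∩ B| > |A ∖ B|: fails.
(c) |A ∩ B| / |A| > 1/3: holds.

(c)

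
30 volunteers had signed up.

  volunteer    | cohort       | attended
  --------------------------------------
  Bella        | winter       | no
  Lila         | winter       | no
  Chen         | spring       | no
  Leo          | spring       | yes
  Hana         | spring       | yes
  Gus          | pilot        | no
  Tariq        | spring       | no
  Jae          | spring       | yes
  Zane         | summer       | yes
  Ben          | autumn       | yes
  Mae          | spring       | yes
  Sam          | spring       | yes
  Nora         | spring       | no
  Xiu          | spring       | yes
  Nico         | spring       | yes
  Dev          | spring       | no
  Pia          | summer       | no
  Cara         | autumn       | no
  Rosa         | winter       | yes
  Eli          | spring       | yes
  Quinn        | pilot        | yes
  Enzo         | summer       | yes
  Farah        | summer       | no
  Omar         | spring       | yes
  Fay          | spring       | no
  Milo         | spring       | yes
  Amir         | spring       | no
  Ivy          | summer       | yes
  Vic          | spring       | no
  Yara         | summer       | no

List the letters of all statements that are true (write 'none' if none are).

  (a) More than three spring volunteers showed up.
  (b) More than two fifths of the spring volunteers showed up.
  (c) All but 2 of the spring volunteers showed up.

|A| = 17, |A ∩ B| = 10, |A ∖ B| = 7.
(a) |A ∩ B| > 3: holds.
(b) |A ∩ B| / |A| > 2/5: holds.
(c) |A ∖ B| = 2: fails.

(a), (b)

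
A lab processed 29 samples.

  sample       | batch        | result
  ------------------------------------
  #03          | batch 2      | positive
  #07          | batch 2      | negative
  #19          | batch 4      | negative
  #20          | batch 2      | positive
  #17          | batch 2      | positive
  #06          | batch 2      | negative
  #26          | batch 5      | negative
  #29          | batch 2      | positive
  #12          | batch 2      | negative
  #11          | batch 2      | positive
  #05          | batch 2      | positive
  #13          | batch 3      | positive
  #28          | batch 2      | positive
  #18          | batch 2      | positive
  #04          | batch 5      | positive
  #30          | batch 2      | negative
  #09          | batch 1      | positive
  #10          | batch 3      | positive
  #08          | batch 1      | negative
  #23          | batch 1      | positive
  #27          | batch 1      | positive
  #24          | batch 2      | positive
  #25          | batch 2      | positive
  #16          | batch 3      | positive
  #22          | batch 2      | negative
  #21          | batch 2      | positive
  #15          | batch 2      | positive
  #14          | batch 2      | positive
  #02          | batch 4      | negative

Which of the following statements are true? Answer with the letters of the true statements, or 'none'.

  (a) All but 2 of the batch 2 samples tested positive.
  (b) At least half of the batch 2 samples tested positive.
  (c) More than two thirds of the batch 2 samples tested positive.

(b), (c)

|A| = 18, |A ∩ B| = 13, |A ∖ B| = 5.
(a) |A ∖ B| = 2: fails.
(b) |A ∩ B| ≥ |A ∖ B|: holds.
(c) |A ∩ B| / |A| > 2/3: holds.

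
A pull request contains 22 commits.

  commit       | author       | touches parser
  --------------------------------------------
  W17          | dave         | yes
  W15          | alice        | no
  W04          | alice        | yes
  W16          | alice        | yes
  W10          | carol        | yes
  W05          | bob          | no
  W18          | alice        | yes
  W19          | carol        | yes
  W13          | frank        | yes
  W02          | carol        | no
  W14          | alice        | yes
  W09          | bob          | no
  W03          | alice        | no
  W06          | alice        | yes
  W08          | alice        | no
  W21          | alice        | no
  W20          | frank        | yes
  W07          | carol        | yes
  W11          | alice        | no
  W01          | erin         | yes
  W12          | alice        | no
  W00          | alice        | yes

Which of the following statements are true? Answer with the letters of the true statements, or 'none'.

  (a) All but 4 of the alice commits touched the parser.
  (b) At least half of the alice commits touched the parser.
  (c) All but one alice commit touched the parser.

|A| = 12, |A ∩ B| = 6, |A ∖ B| = 6.
(a) |A ∖ B| = 4: fails.
(b) |A ∩ B| ≥ |A ∖ B|: holds.
(c) |A ∖ B| = 1: fails.

(b)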